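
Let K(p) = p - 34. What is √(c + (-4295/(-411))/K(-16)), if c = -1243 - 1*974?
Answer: 61*I*√10065390/4110 ≈ 47.087*I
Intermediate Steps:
K(p) = -34 + p
c = -2217 (c = -1243 - 974 = -2217)
√(c + (-4295/(-411))/K(-16)) = √(-2217 + (-4295/(-411))/(-34 - 16)) = √(-2217 - 4295*(-1/411)/(-50)) = √(-2217 + (4295/411)*(-1/50)) = √(-2217 - 859/4110) = √(-9112729/4110) = 61*I*√10065390/4110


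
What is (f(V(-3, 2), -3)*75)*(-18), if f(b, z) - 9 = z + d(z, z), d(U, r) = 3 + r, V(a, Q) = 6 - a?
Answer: -8100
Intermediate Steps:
f(b, z) = 12 + 2*z (f(b, z) = 9 + (z + (3 + z)) = 9 + (3 + 2*z) = 12 + 2*z)
(f(V(-3, 2), -3)*75)*(-18) = ((12 + 2*(-3))*75)*(-18) = ((12 - 6)*75)*(-18) = (6*75)*(-18) = 450*(-18) = -8100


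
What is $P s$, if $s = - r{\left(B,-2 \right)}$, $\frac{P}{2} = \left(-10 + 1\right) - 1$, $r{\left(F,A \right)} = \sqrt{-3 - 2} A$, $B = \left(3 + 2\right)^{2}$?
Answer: $- 40 i \sqrt{5} \approx - 89.443 i$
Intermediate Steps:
$B = 25$ ($B = 5^{2} = 25$)
$r{\left(F,A \right)} = i A \sqrt{5}$ ($r{\left(F,A \right)} = \sqrt{-5} A = i \sqrt{5} A = i A \sqrt{5}$)
$P = -20$ ($P = 2 \left(\left(-10 + 1\right) - 1\right) = 2 \left(-9 - 1\right) = 2 \left(-10\right) = -20$)
$s = 2 i \sqrt{5}$ ($s = - i \left(-2\right) \sqrt{5} = - \left(-2\right) i \sqrt{5} = 2 i \sqrt{5} \approx 4.4721 i$)
$P s = - 20 \cdot 2 i \sqrt{5} = - 40 i \sqrt{5}$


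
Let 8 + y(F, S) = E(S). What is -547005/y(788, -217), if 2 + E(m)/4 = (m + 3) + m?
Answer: 36467/116 ≈ 314.37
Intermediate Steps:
E(m) = 4 + 8*m (E(m) = -8 + 4*((m + 3) + m) = -8 + 4*((3 + m) + m) = -8 + 4*(3 + 2*m) = -8 + (12 + 8*m) = 4 + 8*m)
y(F, S) = -4 + 8*S (y(F, S) = -8 + (4 + 8*S) = -4 + 8*S)
-547005/y(788, -217) = -547005/(-4 + 8*(-217)) = -547005/(-4 - 1736) = -547005/(-1740) = -547005*(-1)/1740 = -1*(-36467/116) = 36467/116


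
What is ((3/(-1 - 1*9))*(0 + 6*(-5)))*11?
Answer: 99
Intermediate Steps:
((3/(-1 - 1*9))*(0 + 6*(-5)))*11 = ((3/(-1 - 9))*(0 - 30))*11 = ((3/(-10))*(-30))*11 = ((3*(-1/10))*(-30))*11 = -3/10*(-30)*11 = 9*11 = 99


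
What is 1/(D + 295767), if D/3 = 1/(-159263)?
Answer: 159263/47104739718 ≈ 3.3810e-6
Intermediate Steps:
D = -3/159263 (D = 3/(-159263) = 3*(-1/159263) = -3/159263 ≈ -1.8837e-5)
1/(D + 295767) = 1/(-3/159263 + 295767) = 1/(47104739718/159263) = 159263/47104739718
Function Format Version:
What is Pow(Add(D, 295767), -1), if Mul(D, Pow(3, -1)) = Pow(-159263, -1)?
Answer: Rational(159263, 47104739718) ≈ 3.3810e-6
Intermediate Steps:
D = Rational(-3, 159263) (D = Mul(3, Pow(-159263, -1)) = Mul(3, Rational(-1, 159263)) = Rational(-3, 159263) ≈ -1.8837e-5)
Pow(Add(D, 295767), -1) = Pow(Add(Rational(-3, 159263), 295767), -1) = Pow(Rational(47104739718, 159263), -1) = Rational(159263, 47104739718)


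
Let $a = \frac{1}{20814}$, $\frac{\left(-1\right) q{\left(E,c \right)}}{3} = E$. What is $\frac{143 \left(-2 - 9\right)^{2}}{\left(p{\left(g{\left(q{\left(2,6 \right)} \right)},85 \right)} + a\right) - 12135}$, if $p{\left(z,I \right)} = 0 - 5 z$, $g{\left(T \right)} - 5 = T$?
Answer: $- \frac{27703434}{19421063} \approx -1.4265$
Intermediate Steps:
$q{\left(E,c \right)} = - 3 E$
$g{\left(T \right)} = 5 + T$
$a = \frac{1}{20814} \approx 4.8045 \cdot 10^{-5}$
$p{\left(z,I \right)} = - 5 z$
$\frac{143 \left(-2 - 9\right)^{2}}{\left(p{\left(g{\left(q{\left(2,6 \right)} \right)},85 \right)} + a\right) - 12135} = \frac{143 \left(-2 - 9\right)^{2}}{\left(- 5 \left(5 - 6\right) + \frac{1}{20814}\right) - 12135} = \frac{143 \left(-11\right)^{2}}{\left(- 5 \left(5 - 6\right) + \frac{1}{20814}\right) - 12135} = \frac{143 \cdot 121}{\left(\left(-5\right) \left(-1\right) + \frac{1}{20814}\right) - 12135} = \frac{17303}{\left(5 + \frac{1}{20814}\right) - 12135} = \frac{17303}{\frac{104071}{20814} - 12135} = \frac{17303}{- \frac{252473819}{20814}} = 17303 \left(- \frac{20814}{252473819}\right) = - \frac{27703434}{19421063}$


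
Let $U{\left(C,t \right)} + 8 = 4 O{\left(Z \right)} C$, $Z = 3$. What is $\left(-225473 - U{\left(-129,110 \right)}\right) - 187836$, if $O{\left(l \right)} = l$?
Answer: $-411753$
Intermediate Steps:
$U{\left(C,t \right)} = -8 + 12 C$ ($U{\left(C,t \right)} = -8 + 4 \cdot 3 C = -8 + 12 C$)
$\left(-225473 - U{\left(-129,110 \right)}\right) - 187836 = \left(-225473 - \left(-8 + 12 \left(-129\right)\right)\right) - 187836 = \left(-225473 - \left(-8 - 1548\right)\right) - 187836 = \left(-225473 - -1556\right) - 187836 = \left(-225473 + 1556\right) - 187836 = -223917 - 187836 = -411753$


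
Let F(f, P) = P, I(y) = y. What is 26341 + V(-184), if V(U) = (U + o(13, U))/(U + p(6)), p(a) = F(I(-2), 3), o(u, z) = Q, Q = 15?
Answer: 4767890/181 ≈ 26342.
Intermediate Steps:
o(u, z) = 15
p(a) = 3
V(U) = (15 + U)/(3 + U) (V(U) = (U + 15)/(U + 3) = (15 + U)/(3 + U))
26341 + V(-184) = 26341 + (15 - 184)/(3 - 184) = 26341 - 169/(-181) = 26341 - 1/181*(-169) = 26341 + 169/181 = 4767890/181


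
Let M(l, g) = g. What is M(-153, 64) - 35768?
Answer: -35704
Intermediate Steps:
M(-153, 64) - 35768 = 64 - 35768 = -35704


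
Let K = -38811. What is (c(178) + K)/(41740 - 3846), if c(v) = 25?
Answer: -19393/18947 ≈ -1.0235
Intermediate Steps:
(c(178) + K)/(41740 - 3846) = (25 - 38811)/(41740 - 3846) = -38786/37894 = -38786*1/37894 = -19393/18947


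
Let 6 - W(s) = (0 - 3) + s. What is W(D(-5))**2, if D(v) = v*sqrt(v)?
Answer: -44 + 90*I*sqrt(5) ≈ -44.0 + 201.25*I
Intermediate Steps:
D(v) = v**(3/2)
W(s) = 9 - s (W(s) = 6 - ((0 - 3) + s) = 6 - (-3 + s) = 6 + (3 - s) = 9 - s)
W(D(-5))**2 = (9 - (-5)**(3/2))**2 = (9 - (-5)*I*sqrt(5))**2 = (9 + 5*I*sqrt(5))**2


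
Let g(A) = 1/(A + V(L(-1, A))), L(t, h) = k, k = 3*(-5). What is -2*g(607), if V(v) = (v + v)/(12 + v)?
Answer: -2/617 ≈ -0.0032415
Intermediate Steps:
k = -15
L(t, h) = -15
V(v) = 2*v/(12 + v) (V(v) = (2*v)/(12 + v) = 2*v/(12 + v))
g(A) = 1/(10 + A) (g(A) = 1/(A + 2*(-15)/(12 - 15)) = 1/(A + 2*(-15)/(-3)) = 1/(A + 2*(-15)*(-⅓)) = 1/(A + 10) = 1/(10 + A))
-2*g(607) = -2/(10 + 607) = -2/617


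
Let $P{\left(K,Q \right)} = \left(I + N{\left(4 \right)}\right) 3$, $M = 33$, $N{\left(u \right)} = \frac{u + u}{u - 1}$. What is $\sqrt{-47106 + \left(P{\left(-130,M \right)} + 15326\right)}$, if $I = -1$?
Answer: $5 i \sqrt{1271} \approx 178.26 i$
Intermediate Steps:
$N{\left(u \right)} = \frac{2 u}{-1 + u}$
$P{\left(K,Q \right)} = 5$ ($P{\left(K,Q \right)} = \left(-1 + 2 \cdot 4 \frac{1}{-1 + 4}\right) 3 = \left(-1 + 2 \cdot 4 \cdot \frac{1}{3}\right) 3 = \left(-1 + \frac{8}{3}\right) 3 = \frac{5}{3} \cdot 3 = 5$)
$\sqrt{-47106 + \left(P{\left(-130,M \right)} + 15326\right)} = \sqrt{-47106 + \left(5 + 15326\right)} = \sqrt{-47106 + 15331} = \sqrt{-31775} = 5 i \sqrt{1271}$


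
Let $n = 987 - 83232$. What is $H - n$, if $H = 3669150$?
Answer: $3751395$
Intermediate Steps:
$n = -82245$ ($n = 987 - 83232 = -82245$)
$H - n = 3669150 - -82245 = 3669150 + 82245 = 3751395$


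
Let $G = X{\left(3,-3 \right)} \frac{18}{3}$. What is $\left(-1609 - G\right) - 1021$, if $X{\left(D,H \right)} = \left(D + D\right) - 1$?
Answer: $-2660$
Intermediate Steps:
$X{\left(D,H \right)} = -1 + 2 D$ ($X{\left(D,H \right)} = 2 D - 1 = -1 + 2 D$)
$G = 30$ ($G = \left(-1 + 2 \cdot 3\right) \frac{18}{3} = \left(-1 + 6\right) 18 \cdot \frac{1}{3} = 5 \cdot 6 = 30$)
$\left(-1609 - G\right) - 1021 = \left(-1609 - 30\right) - 1021 = -1639 - 1021 = -2660$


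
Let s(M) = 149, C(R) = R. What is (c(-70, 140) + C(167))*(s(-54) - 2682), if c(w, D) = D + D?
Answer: -1132251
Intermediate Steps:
c(w, D) = 2*D
(c(-70, 140) + C(167))*(s(-54) - 2682) = (2*140 + 167)*(149 - 2682) = (280 + 167)*(-2533) = 447*(-2533) = -1132251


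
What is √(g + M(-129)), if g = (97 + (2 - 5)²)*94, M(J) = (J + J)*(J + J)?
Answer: 4*√4783 ≈ 276.64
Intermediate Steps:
M(J) = 4*J² (M(J) = (2*J)*(2*J) = 4*J²)
g = 9964 (g = (97 + (-3)²)*94 = (97 + 9)*94 = 106*94 = 9964)
√(g + M(-129)) = √(9964 + 4*(-129)²) = √(9964 + 4*16641) = √(9964 + 66564) = √76528 = 4*√4783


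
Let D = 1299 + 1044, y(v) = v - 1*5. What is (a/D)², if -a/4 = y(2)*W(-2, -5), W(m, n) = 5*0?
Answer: 0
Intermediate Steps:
y(v) = -5 + v (y(v) = v - 5 = -5 + v)
W(m, n) = 0
D = 2343
a = 0 (a = -4*(-5 + 2)*0 = -(-12)*0 = -4*0 = 0)
(a/D)² = (0/2343)² = (0*(1/2343))² = 0² = 0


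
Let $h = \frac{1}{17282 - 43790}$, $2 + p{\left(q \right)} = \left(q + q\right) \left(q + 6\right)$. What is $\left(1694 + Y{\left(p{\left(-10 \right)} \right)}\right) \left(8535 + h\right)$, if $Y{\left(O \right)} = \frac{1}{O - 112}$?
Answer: $\frac{13030625641505}{901272} \approx 1.4458 \cdot 10^{7}$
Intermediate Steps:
$p{\left(q \right)} = -2 + 2 q \left(6 + q\right)$ ($p{\left(q \right)} = -2 + \left(q + q\right) \left(q + 6\right) = -2 + 2 q \left(6 + q\right)$)
$Y{\left(O \right)} = \frac{1}{-112 + O}$
$h = - \frac{1}{26508}$ ($h = \frac{1}{-26508} = - \frac{1}{26508} \approx -3.7724 \cdot 10^{-5}$)
$\left(1694 + Y{\left(p{\left(-10 \right)} \right)}\right) \left(8535 + h\right) = \left(1694 + \frac{1}{-112 + \left(-2 + 2 \left(-10\right)^{2} + 12 \left(-10\right)\right)}\right) \left(8535 - \frac{1}{26508}\right) = \left(1694 + \frac{1}{-112 - -78}\right) \frac{226245779}{26508} = \left(1694 + \frac{1}{-112 + 78}\right) \frac{226245779}{26508} = \left(1694 + \frac{1}{-34}\right) \frac{226245779}{26508} = \left(1694 - \frac{1}{34}\right) \frac{226245779}{26508} = \frac{57595}{34} \cdot \frac{226245779}{26508} = \frac{13030625641505}{901272}$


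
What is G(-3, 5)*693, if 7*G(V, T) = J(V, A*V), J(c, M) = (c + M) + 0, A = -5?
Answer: 1188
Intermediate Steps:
J(c, M) = M + c (J(c, M) = (M + c) + 0 = M + c)
G(V, T) = -4*V/7 (G(V, T) = (-5*V + V)/7 = (-4*V)/7 = -4*V/7)
G(-3, 5)*693 = -4/7*(-3)*693 = (12/7)*693 = 1188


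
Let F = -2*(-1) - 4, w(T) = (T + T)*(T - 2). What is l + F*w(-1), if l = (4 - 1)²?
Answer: -3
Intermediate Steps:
w(T) = 2*T*(-2 + T) (w(T) = (2*T)*(-2 + T) = 2*T*(-2 + T))
l = 9 (l = 3² = 9)
F = -2 (F = 2 - 4 = -2)
l + F*w(-1) = 9 - 4*(-1)*(-2 - 1) = 9 - 4*(-1)*(-3) = 9 - 2*6 = 9 - 12 = -3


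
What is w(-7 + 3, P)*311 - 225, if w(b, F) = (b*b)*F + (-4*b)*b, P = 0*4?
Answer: -20129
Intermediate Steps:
P = 0
w(b, F) = -4*b**2 + F*b**2 (w(b, F) = b**2*F - 4*b**2 = F*b**2 - 4*b**2 = -4*b**2 + F*b**2)
w(-7 + 3, P)*311 - 225 = ((-7 + 3)**2*(-4 + 0))*311 - 225 = ((-4)**2*(-4))*311 - 225 = (16*(-4))*311 - 225 = -64*311 - 225 = -19904 - 225 = -20129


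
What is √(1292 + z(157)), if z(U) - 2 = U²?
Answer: √25943 ≈ 161.07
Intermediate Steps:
z(U) = 2 + U²
√(1292 + z(157)) = √(1292 + (2 + 157²)) = √(1292 + (2 + 24649)) = √(1292 + 24651) = √25943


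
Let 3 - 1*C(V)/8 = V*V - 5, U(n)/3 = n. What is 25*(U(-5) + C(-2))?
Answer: 425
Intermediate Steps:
U(n) = 3*n
C(V) = 64 - 8*V**2 (C(V) = 24 - 8*(V*V - 5) = 24 - 8*(V**2 - 5) = 24 - 8*(-5 + V**2) = 24 + (40 - 8*V**2) = 64 - 8*V**2)
25*(U(-5) + C(-2)) = 25*(3*(-5) + (64 - 8*(-2)**2)) = 25*(-15 + (64 - 8*4)) = 25*(-15 + (64 - 32)) = 25*(-15 + 32) = 25*17 = 425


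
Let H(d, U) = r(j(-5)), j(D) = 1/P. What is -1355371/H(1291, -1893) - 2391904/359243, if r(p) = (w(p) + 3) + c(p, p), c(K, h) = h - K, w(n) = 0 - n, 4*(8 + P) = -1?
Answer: -16068195323161/37002029 ≈ -4.3425e+5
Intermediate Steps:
P = -33/4 (P = -8 + (¼)*(-1) = -8 - ¼ = -33/4 ≈ -8.2500)
w(n) = -n
j(D) = -4/33 (j(D) = 1/(-33/4) = -4/33)
r(p) = 3 - p (r(p) = (-p + 3) + (p - p) = (3 - p) + 0 = 3 - p)
H(d, U) = 103/33 (H(d, U) = 3 - 1*(-4/33) = 3 + 4/33 = 103/33)
-1355371/H(1291, -1893) - 2391904/359243 = -1355371/103/33 - 2391904/359243 = -1355371*33/103 - 2391904*1/359243 = -44727243/103 - 2391904/359243 = -16068195323161/37002029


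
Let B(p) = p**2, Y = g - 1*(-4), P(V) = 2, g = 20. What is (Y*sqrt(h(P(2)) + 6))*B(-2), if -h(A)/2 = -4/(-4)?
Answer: 192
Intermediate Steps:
Y = 24 (Y = 20 - 1*(-4) = 20 + 4 = 24)
h(A) = -2 (h(A) = -(-8)/(-4) = -(-8)*(-1)/4 = -2*1 = -2)
(Y*sqrt(h(P(2)) + 6))*B(-2) = (24*sqrt(-2 + 6))*(-2)**2 = (24*sqrt(4))*4 = (24*2)*4 = 48*4 = 192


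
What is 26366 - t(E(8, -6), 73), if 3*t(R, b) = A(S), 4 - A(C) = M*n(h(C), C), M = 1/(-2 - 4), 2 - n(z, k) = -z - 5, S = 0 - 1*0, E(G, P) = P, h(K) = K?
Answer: 474557/18 ≈ 26364.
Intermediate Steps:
S = 0 (S = 0 + 0 = 0)
n(z, k) = 7 + z (n(z, k) = 2 - (-z - 5) = 2 - (-5 - z) = 2 + (5 + z) = 7 + z)
M = -⅙ (M = 1/(-6) = -⅙ ≈ -0.16667)
A(C) = 31/6 + C/6 (A(C) = 4 - (-1)*(7 + C)/6 = 4 - (-7/6 - C/6) = 4 + (7/6 + C/6) = 31/6 + C/6)
t(R, b) = 31/18 (t(R, b) = (31/6 + (⅙)*0)/3 = (31/6 + 0)/3 = (⅓)*(31/6) = 31/18)
26366 - t(E(8, -6), 73) = 26366 - 1*31/18 = 26366 - 31/18 = 474557/18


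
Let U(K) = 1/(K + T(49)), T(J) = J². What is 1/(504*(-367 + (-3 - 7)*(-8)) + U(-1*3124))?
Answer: -723/104580505 ≈ -6.9133e-6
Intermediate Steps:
U(K) = 1/(2401 + K) (U(K) = 1/(K + 49²) = 1/(K + 2401) = 1/(2401 + K))
1/(504*(-367 + (-3 - 7)*(-8)) + U(-1*3124)) = 1/(504*(-367 + (-3 - 7)*(-8)) + 1/(2401 - 1*3124)) = 1/(504*(-367 - 10*(-8)) + 1/(2401 - 3124)) = 1/(504*(-367 + 80) + 1/(-723)) = 1/(504*(-287) - 1/723) = 1/(-144648 - 1/723) = 1/(-104580505/723) = -723/104580505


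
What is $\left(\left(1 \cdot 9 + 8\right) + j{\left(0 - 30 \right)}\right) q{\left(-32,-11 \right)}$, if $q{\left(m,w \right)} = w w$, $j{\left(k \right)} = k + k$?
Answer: $-5203$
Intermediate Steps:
$j{\left(k \right)} = 2 k$
$q{\left(m,w \right)} = w^{2}$
$\left(\left(1 \cdot 9 + 8\right) + j{\left(0 - 30 \right)}\right) q{\left(-32,-11 \right)} = \left(\left(1 \cdot 9 + 8\right) + 2 \left(0 - 30\right)\right) \left(-11\right)^{2} = \left(\left(9 + 8\right) + 2 \left(0 - 30\right)\right) 121 = \left(17 + 2 \left(-30\right)\right) 121 = \left(17 - 60\right) 121 = \left(-43\right) 121 = -5203$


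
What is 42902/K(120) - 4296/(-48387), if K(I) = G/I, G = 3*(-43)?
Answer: -27678592744/693547 ≈ -39909.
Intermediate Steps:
G = -129
K(I) = -129/I
42902/K(120) - 4296/(-48387) = 42902/((-129/120)) - 4296/(-48387) = 42902/((-129*1/120)) - 4296*(-1/48387) = 42902/(-43/40) + 1432/16129 = 42902*(-40/43) + 1432/16129 = -1716080/43 + 1432/16129 = -27678592744/693547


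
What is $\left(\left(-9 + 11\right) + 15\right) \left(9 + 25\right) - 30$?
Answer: $548$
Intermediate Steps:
$\left(\left(-9 + 11\right) + 15\right) \left(9 + 25\right) - 30 = \left(2 + 15\right) 34 - 30 = 17 \cdot 34 - 30 = 578 - 30 = 548$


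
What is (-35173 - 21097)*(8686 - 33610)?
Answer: 1402473480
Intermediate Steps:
(-35173 - 21097)*(8686 - 33610) = -56270*(-24924) = 1402473480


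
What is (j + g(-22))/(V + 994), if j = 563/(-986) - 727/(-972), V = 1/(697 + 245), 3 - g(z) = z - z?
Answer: 239013817/74782449234 ≈ 0.0031961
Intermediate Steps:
g(z) = 3 (g(z) = 3 - (z - z) = 3 - 1*0 = 3 + 0 = 3)
V = 1/942 ≈ 0.0010616
j = 84793/479196 (j = 563*(-1/986) - 727*(-1/972) = -563/986 + 727/972 = 84793/479196 ≈ 0.17695)
(j + g(-22))/(V + 994) = (84793/479196 + 3)/(1/942 + 994) = 1522381/(479196*(936349/942)) = (1522381/479196)*(942/936349) = 239013817/74782449234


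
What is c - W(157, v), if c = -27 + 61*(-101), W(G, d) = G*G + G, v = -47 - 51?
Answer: -30994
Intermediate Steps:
v = -98
W(G, d) = G + G² (W(G, d) = G² + G = G + G²)
c = -6188 (c = -27 - 6161 = -6188)
c - W(157, v) = -6188 - 157*(1 + 157) = -6188 - 157*158 = -6188 - 1*24806 = -6188 - 24806 = -30994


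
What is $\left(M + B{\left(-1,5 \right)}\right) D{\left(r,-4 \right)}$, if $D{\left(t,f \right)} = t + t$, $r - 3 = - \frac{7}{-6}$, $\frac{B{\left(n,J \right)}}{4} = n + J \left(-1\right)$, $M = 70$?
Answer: $\frac{1150}{3} \approx 383.33$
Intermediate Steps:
$B{\left(n,J \right)} = - 4 J + 4 n$ ($B{\left(n,J \right)} = 4 \left(n + J \left(-1\right)\right) = 4 \left(n - J\right) = - 4 J + 4 n$)
$r = \frac{25}{6}$ ($r = 3 - \frac{7}{-6} = 3 - - \frac{7}{6} = 3 + \frac{7}{6} = \frac{25}{6} \approx 4.1667$)
$D{\left(t,f \right)} = 2 t$
$\left(M + B{\left(-1,5 \right)}\right) D{\left(r,-4 \right)} = \left(70 + \left(\left(-4\right) 5 + 4 \left(-1\right)\right)\right) 2 \cdot \frac{25}{6} = \left(70 - 24\right) \frac{25}{3} = 46 \cdot \frac{25}{3} = \frac{1150}{3}$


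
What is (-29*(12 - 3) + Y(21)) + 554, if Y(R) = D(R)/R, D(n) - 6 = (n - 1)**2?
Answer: 937/3 ≈ 312.33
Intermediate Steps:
D(n) = 6 + (-1 + n)**2 (D(n) = 6 + (n - 1)**2 = 6 + (-1 + n)**2)
Y(R) = (6 + (-1 + R)**2)/R
(-29*(12 - 3) + Y(21)) + 554 = (-29*(12 - 3) + (6 + (-1 + 21)**2)/21) + 554 = (-29*9 + (6 + 20**2)/21) + 554 = (-261 + (6 + 400)/21) + 554 = (-261 + (1/21)*406) + 554 = (-261 + 58/3) + 554 = -725/3 + 554 = 937/3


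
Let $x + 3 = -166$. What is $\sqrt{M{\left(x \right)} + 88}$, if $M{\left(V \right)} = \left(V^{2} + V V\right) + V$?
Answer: $\sqrt{57041} \approx 238.83$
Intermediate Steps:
$x = -169$ ($x = -3 - 166 = -169$)
$M{\left(V \right)} = V + 2 V^{2}$ ($M{\left(V \right)} = \left(V^{2} + V^{2}\right) + V = 2 V^{2} + V = V + 2 V^{2}$)
$\sqrt{M{\left(x \right)} + 88} = \sqrt{- 169 \left(1 + 2 \left(-169\right)\right) + 88} = \sqrt{- 169 \left(1 - 338\right) + 88} = \sqrt{\left(-169\right) \left(-337\right) + 88} = \sqrt{56953 + 88} = \sqrt{57041}$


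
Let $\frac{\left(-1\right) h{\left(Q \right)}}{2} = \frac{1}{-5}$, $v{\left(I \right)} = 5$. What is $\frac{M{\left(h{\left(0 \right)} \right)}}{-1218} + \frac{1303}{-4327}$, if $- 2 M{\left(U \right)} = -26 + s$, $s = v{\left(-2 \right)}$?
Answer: $- \frac{155475}{501932} \approx -0.30975$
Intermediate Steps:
$s = 5$
$h{\left(Q \right)} = \frac{2}{5}$ ($h{\left(Q \right)} = - \frac{2}{-5} = \left(-2\right) \left(- \frac{1}{5}\right) = \frac{2}{5}$)
$M{\left(U \right)} = \frac{21}{2}$ ($M{\left(U \right)} = - \frac{-26 + 5}{2} = \left(- \frac{1}{2}\right) \left(-21\right) = \frac{21}{2}$)
$\frac{M{\left(h{\left(0 \right)} \right)}}{-1218} + \frac{1303}{-4327} = \frac{21}{2 \left(-1218\right)} + \frac{1303}{-4327} = \frac{21}{2} \left(- \frac{1}{1218}\right) + 1303 \left(- \frac{1}{4327}\right) = - \frac{1}{116} - \frac{1303}{4327} = - \frac{155475}{501932}$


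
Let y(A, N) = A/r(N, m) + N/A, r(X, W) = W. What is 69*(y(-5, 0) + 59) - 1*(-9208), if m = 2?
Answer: 26213/2 ≈ 13107.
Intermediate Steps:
y(A, N) = A/2 + N/A
69*(y(-5, 0) + 59) - 1*(-9208) = 69*(((½)*(-5) + 0/(-5)) + 59) - 1*(-9208) = 69*((-5/2 + 0*(-⅕)) + 59) + 9208 = 69*((-5/2 + 0) + 59) + 9208 = 69*(-5/2 + 59) + 9208 = 69*(113/2) + 9208 = 7797/2 + 9208 = 26213/2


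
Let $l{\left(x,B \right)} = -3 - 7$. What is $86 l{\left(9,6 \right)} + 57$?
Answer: $-803$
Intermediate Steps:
$l{\left(x,B \right)} = -10$ ($l{\left(x,B \right)} = -3 - 7 = -10$)
$86 l{\left(9,6 \right)} + 57 = 86 \left(-10\right) + 57 = -860 + 57 = -803$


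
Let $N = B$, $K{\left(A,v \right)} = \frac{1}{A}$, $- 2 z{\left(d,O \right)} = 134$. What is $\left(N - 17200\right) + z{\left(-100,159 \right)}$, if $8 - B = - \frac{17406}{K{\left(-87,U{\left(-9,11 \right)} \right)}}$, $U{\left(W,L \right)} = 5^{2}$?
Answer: $-1531581$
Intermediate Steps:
$U{\left(W,L \right)} = 25$
$z{\left(d,O \right)} = -67$ ($z{\left(d,O \right)} = \left(- \frac{1}{2}\right) 134 = -67$)
$B = -1514314$ ($B = 8 - - \frac{17406}{\frac{1}{-87}} = 8 - - \frac{17406}{- \frac{1}{87}} = 8 - \left(-17406\right) \left(-87\right) = 8 - 1514322 = -1514314$)
$N = -1514314$
$\left(N - 17200\right) + z{\left(-100,159 \right)} = \left(-1514314 - 17200\right) - 67 = -1531514 - 67 = -1531581$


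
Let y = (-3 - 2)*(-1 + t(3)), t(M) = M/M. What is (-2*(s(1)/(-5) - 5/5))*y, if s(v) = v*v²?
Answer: 0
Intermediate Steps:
s(v) = v³
t(M) = 1
y = 0 (y = (-3 - 2)*(-1 + 1) = -5*0 = 0)
(-2*(s(1)/(-5) - 5/5))*y = -2*(1³/(-5) - 5/5)*0 = -2*(1*(-⅕) - 5*⅕)*0 = -2*(-⅕ - 1)*0 = -2*(-6/5)*0 = (12/5)*0 = 0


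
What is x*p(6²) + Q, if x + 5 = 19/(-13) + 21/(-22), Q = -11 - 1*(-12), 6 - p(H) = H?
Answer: 31958/143 ≈ 223.48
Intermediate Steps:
p(H) = 6 - H
Q = 1 (Q = -11 + 12 = 1)
x = -2121/286 (x = -5 + (19/(-13) + 21/(-22)) = -5 + (19*(-1/13) + 21*(-1/22)) = -5 + (-19/13 - 21/22) = -5 - 691/286 = -2121/286 ≈ -7.4161)
x*p(6²) + Q = -2121*(6 - 1*6²)/286 + 1 = -2121*(6 - 1*36)/286 + 1 = -2121*(6 - 36)/286 + 1 = -2121/286*(-30) + 1 = 31815/143 + 1 = 31958/143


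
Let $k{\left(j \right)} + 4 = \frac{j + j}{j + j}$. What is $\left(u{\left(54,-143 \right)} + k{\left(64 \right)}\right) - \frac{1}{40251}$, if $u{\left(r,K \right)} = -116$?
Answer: $- \frac{4789870}{40251} \approx -119.0$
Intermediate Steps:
$k{\left(j \right)} = -3$ ($k{\left(j \right)} = -4 + \frac{j + j}{j + j} = -4 + \frac{2 j}{2 j} = -4 + 2 j \frac{1}{2 j} = -4 + 1 = -3$)
$\left(u{\left(54,-143 \right)} + k{\left(64 \right)}\right) - \frac{1}{40251} = \left(-116 - 3\right) - \frac{1}{40251} = -119 - \frac{1}{40251} = - \frac{4789870}{40251}$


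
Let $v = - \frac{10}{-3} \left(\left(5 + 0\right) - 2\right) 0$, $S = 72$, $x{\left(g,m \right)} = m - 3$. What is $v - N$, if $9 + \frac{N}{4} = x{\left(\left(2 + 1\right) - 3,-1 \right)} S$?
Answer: $1188$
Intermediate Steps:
$x{\left(g,m \right)} = -3 + m$
$v = 0$ ($v = \left(-10\right) \left(- \frac{1}{3}\right) \left(5 - 2\right) 0 = \frac{10}{3} \cdot 3 \cdot 0 = 10 \cdot 0 = 0$)
$N = -1188$ ($N = -36 + 4 \left(-3 - 1\right) 72 = -36 + 4 \left(\left(-4\right) 72\right) = -36 + 4 \left(-288\right) = -36 - 1152 = -1188$)
$v - N = 0 - -1188 = 0 + 1188 = 1188$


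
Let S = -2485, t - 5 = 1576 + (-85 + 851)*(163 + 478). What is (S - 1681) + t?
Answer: 488421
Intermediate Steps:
t = 492587 (t = 5 + (1576 + (-85 + 851)*(163 + 478)) = 5 + (1576 + 766*641) = 5 + (1576 + 491006) = 5 + 492582 = 492587)
(S - 1681) + t = (-2485 - 1681) + 492587 = -4166 + 492587 = 488421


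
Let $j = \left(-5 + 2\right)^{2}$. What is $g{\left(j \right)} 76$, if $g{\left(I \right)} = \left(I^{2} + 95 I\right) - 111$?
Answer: $62700$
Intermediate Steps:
$j = 9$ ($j = \left(-3\right)^{2} = 9$)
$g{\left(I \right)} = -111 + I^{2} + 95 I$
$g{\left(j \right)} 76 = \left(-111 + 9^{2} + 95 \cdot 9\right) 76 = \left(-111 + 81 + 855\right) 76 = 825 \cdot 76 = 62700$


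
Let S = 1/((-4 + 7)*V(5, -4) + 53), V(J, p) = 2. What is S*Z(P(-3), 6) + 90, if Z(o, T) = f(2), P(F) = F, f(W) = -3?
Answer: 5307/59 ≈ 89.949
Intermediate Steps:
Z(o, T) = -3
S = 1/59 (S = 1/((-4 + 7)*2 + 53) = 1/(3*2 + 53) = 1/(6 + 53) = 1/59 ≈ 0.016949)
S*Z(P(-3), 6) + 90 = (1/59)*(-3) + 90 = -3/59 + 90 = 5307/59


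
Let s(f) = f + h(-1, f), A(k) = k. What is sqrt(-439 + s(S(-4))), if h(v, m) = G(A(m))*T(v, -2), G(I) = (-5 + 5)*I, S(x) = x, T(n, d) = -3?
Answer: I*sqrt(443) ≈ 21.048*I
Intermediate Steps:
G(I) = 0 (G(I) = 0*I = 0)
h(v, m) = 0 (h(v, m) = 0*(-3) = 0)
s(f) = f (s(f) = f + 0 = f)
sqrt(-439 + s(S(-4))) = sqrt(-439 - 4) = sqrt(-443) = I*sqrt(443)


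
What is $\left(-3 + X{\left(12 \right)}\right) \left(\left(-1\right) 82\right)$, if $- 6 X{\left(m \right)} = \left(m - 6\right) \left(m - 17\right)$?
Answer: $-164$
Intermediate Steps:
$X{\left(m \right)} = - \frac{\left(-17 + m\right) \left(-6 + m\right)}{6}$ ($X{\left(m \right)} = - \frac{\left(m - 6\right) \left(m - 17\right)}{6} = - \frac{\left(-6 + m\right) \left(-17 + m\right)}{6} = - \frac{\left(-17 + m\right) \left(-6 + m\right)}{6}$)
$\left(-3 + X{\left(12 \right)}\right) \left(\left(-1\right) 82\right) = \left(-3 - \left(-29 + 24\right)\right) \left(\left(-1\right) 82\right) = \left(-3 - -5\right) \left(-82\right) = \left(-3 + 5\right) \left(-82\right) = 2 \left(-82\right) = -164$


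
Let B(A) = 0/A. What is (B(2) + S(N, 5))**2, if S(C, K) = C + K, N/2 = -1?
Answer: 9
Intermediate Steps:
N = -2 (N = 2*(-1) = -2)
B(A) = 0
(B(2) + S(N, 5))**2 = (0 + (-2 + 5))**2 = (0 + 3)**2 = 3**2 = 9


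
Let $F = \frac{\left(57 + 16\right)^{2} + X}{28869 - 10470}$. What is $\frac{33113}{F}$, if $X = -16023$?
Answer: $- \frac{609246087}{10694} \approx -56971.0$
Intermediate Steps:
$F = - \frac{10694}{18399}$ ($F = \frac{\left(57 + 16\right)^{2} - 16023}{28869 - 10470} = \frac{73^{2} - 16023}{18399} = \left(5329 - 16023\right) \frac{1}{18399} = \left(-10694\right) \frac{1}{18399} = - \frac{10694}{18399} \approx -0.58123$)
$\frac{33113}{F} = \frac{33113}{- \frac{10694}{18399}} = 33113 \left(- \frac{18399}{10694}\right) = - \frac{609246087}{10694}$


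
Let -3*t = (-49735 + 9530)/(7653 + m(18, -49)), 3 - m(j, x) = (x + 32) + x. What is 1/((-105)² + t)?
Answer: 2106/23222305 ≈ 9.0689e-5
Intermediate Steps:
m(j, x) = -29 - 2*x (m(j, x) = 3 - ((x + 32) + x) = 3 - ((32 + x) + x) = 3 - (32 + 2*x) = 3 + (-32 - 2*x) = -29 - 2*x)
t = 3655/2106 (t = -(-49735 + 9530)/(3*(7653 + (-29 - 2*(-49)))) = -(-40205)/(3*(7653 + (-29 + 98))) = -(-40205)/(3*(7653 + 69)) = -(-40205)/(3*7722) = -⅓*(-3655/702) = 3655/2106 ≈ 1.7355)
1/((-105)² + t) = 1/((-105)² + 3655/2106) = 1/(11025 + 3655/2106) = 1/(23222305/2106) = 2106/23222305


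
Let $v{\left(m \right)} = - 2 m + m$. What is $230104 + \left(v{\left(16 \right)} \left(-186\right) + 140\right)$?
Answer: $233220$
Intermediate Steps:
$v{\left(m \right)} = - m$
$230104 + \left(v{\left(16 \right)} \left(-186\right) + 140\right) = 230104 + \left(\left(-1\right) 16 \left(-186\right) + 140\right) = 230104 + \left(\left(-16\right) \left(-186\right) + 140\right) = 230104 + \left(2976 + 140\right) = 230104 + 3116 = 233220$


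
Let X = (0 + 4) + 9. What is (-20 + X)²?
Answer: 49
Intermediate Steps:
X = 13 (X = 4 + 9 = 13)
(-20 + X)² = (-20 + 13)² = (-7)² = 49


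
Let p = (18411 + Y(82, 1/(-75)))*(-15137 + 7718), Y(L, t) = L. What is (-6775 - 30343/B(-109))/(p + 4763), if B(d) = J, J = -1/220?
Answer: -6668685/137194804 ≈ -0.048607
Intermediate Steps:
p = -137199567 (p = (18411 + 82)*(-15137 + 7718) = 18493*(-7419) = -137199567)
J = -1/220 (J = -1*1/220 = -1/220 ≈ -0.0045455)
B(d) = -1/220
(-6775 - 30343/B(-109))/(p + 4763) = (-6775 - 30343/(-1/220))/(-137199567 + 4763) = (-6775 - 30343*(-220))/(-137194804) = (-6775 + 6675460)*(-1/137194804) = 6668685*(-1/137194804) = -6668685/137194804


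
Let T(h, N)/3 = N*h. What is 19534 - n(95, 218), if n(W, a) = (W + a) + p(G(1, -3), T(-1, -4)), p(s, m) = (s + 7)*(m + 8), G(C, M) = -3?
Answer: 19141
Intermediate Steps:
T(h, N) = 3*N*h (T(h, N) = 3*(N*h) = 3*N*h)
p(s, m) = (7 + s)*(8 + m)
n(W, a) = 80 + W + a (n(W, a) = (W + a) + (56 + 7*(3*(-4)*(-1)) + 8*(-3) + (3*(-4)*(-1))*(-3)) = (W + a) + (56 + 7*12 - 24 + 12*(-3)) = (W + a) + (56 + 84 - 24 - 36) = (W + a) + 80 = 80 + W + a)
19534 - n(95, 218) = 19534 - (80 + 95 + 218) = 19534 - 1*393 = 19534 - 393 = 19141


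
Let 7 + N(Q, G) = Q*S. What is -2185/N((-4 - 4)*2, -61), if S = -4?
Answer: -115/3 ≈ -38.333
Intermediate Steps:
N(Q, G) = -7 - 4*Q (N(Q, G) = -7 + Q*(-4) = -7 - 4*Q)
-2185/N((-4 - 4)*2, -61) = -2185/(-7 - 4*(-4 - 4)*2) = -2185/(-7 - (-32)*2) = -2185/(-7 - 4*(-16)) = -2185/(-7 + 64) = -2185/57 = -2185*1/57 = -115/3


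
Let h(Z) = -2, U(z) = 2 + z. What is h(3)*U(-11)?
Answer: 18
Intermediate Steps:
h(3)*U(-11) = -2*(2 - 11) = -2*(-9) = 18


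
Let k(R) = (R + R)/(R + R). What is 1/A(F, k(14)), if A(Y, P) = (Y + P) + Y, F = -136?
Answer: -1/271 ≈ -0.0036900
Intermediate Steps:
k(R) = 1 (k(R) = (2*R)/((2*R)) = (2*R)*(1/(2*R)) = 1)
A(Y, P) = P + 2*Y (A(Y, P) = (P + Y) + Y = P + 2*Y)
1/A(F, k(14)) = 1/(1 + 2*(-136)) = 1/(1 - 272) = 1/(-271) = -1/271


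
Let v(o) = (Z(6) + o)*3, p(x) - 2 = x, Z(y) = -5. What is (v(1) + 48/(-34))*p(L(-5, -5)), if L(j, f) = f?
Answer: 684/17 ≈ 40.235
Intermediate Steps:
p(x) = 2 + x
v(o) = -15 + 3*o (v(o) = (-5 + o)*3 = -15 + 3*o)
(v(1) + 48/(-34))*p(L(-5, -5)) = ((-15 + 3*1) + 48/(-34))*(2 - 5) = ((-15 + 3) + 48*(-1/34))*(-3) = (-12 - 24/17)*(-3) = -228/17*(-3) = 684/17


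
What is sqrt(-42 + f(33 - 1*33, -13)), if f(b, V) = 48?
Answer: sqrt(6) ≈ 2.4495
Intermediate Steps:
sqrt(-42 + f(33 - 1*33, -13)) = sqrt(-42 + 48) = sqrt(6)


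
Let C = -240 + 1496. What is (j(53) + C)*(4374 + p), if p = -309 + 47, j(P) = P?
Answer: 5382608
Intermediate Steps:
C = 1256
p = -262
(j(53) + C)*(4374 + p) = (53 + 1256)*(4374 - 262) = 1309*4112 = 5382608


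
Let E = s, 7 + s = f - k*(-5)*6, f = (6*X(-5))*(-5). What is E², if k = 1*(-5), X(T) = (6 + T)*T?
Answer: 49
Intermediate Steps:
X(T) = T*(6 + T)
k = -5
f = 150 (f = (6*(-5*(6 - 5)))*(-5) = (6*(-5*1))*(-5) = (6*(-5))*(-5) = -30*(-5) = 150)
s = -7 (s = -7 + (150 - (-5*(-5))*6) = -7 + (150 - 25*6) = -7 + (150 - 1*150) = -7 + (150 - 150) = -7 + 0 = -7)
E = -7
E² = (-7)² = 49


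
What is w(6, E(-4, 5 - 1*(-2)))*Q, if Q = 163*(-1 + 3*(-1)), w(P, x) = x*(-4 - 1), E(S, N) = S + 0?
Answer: -13040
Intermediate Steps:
E(S, N) = S
w(P, x) = -5*x (w(P, x) = x*(-5) = -5*x)
Q = -652 (Q = 163*(-1 - 3) = 163*(-4) = -652)
w(6, E(-4, 5 - 1*(-2)))*Q = -5*(-4)*(-652) = 20*(-652) = -13040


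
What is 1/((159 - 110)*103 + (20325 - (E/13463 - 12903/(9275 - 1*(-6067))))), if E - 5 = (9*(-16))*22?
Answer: 68849782/1746930748849 ≈ 3.9412e-5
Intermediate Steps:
E = -3163 (E = 5 + (9*(-16))*22 = 5 - 144*22 = 5 - 3168 = -3163)
1/((159 - 110)*103 + (20325 - (E/13463 - 12903/(9275 - 1*(-6067))))) = 1/((159 - 110)*103 + (20325 - (-3163/13463 - 12903/(9275 - 1*(-6067))))) = 1/(49*103 + (20325 - (-3163*1/13463 - 12903/(9275 + 6067)))) = 1/(5047 + (20325 - (-3163/13463 - 12903/15342))) = 1/(5047 + (20325 - (-3163/13463 - 12903*1/15342))) = 1/(5047 + (20325 - (-3163/13463 - 4301/5114))) = 1/(5047 + (20325 - 1*(-74079945/68849782))) = 1/(5047 + (20325 + 74079945/68849782)) = 1/(5047 + 1399445899095/68849782) = 1/(1746930748849/68849782) = 68849782/1746930748849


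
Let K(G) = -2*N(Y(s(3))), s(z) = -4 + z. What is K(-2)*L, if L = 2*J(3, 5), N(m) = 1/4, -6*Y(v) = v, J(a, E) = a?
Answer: -3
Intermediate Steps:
Y(v) = -v/6
N(m) = 1/4
K(G) = -1/2 (K(G) = -2*1/4 = -1/2)
L = 6 (L = 2*3 = 6)
K(-2)*L = -1/2*6 = -3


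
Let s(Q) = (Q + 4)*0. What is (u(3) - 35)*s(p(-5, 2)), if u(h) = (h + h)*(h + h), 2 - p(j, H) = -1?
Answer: 0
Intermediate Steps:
p(j, H) = 3 (p(j, H) = 2 - 1*(-1) = 2 + 1 = 3)
u(h) = 4*h² (u(h) = (2*h)*(2*h) = 4*h²)
s(Q) = 0 (s(Q) = (4 + Q)*0 = 0)
(u(3) - 35)*s(p(-5, 2)) = (4*3² - 35)*0 = (4*9 - 35)*0 = (36 - 35)*0 = 1*0 = 0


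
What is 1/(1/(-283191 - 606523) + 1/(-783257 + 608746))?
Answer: -155264879854/1064225 ≈ -1.4589e+5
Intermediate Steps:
1/(1/(-283191 - 606523) + 1/(-783257 + 608746)) = 1/(1/(-889714) + 1/(-174511)) = 1/(-1/889714 - 1/174511) = 1/(-1064225/155264879854) = -155264879854/1064225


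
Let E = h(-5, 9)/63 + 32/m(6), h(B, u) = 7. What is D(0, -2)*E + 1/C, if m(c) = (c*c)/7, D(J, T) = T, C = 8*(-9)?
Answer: -913/72 ≈ -12.681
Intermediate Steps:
C = -72
m(c) = c²/7 (m(c) = c²*(⅐) = c²/7)
E = 19/3 (E = 7/63 + 32/(((⅐)*6²)) = 7*(1/63) + 32/(((⅐)*36)) = ⅑ + 32/(36/7) = ⅑ + 32*(7/36) = ⅑ + 56/9 = 19/3 ≈ 6.3333)
D(0, -2)*E + 1/C = -2*19/3 + 1/(-72) = -38/3 - 1/72 = -913/72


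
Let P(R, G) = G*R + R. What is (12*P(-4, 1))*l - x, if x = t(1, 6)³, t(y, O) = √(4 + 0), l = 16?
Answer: -1544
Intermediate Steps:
t(y, O) = 2 (t(y, O) = √4 = 2)
x = 8 (x = 2³ = 8)
P(R, G) = R + G*R
(12*P(-4, 1))*l - x = (12*(-4*(1 + 1)))*16 - 1*8 = (12*(-4*2))*16 - 8 = (12*(-8))*16 - 8 = -96*16 - 8 = -1536 - 8 = -1544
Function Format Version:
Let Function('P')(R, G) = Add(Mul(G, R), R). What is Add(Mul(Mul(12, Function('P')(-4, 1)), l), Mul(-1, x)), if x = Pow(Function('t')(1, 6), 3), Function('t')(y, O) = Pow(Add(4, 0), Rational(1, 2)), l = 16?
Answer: -1544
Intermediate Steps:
Function('t')(y, O) = 2 (Function('t')(y, O) = Pow(4, Rational(1, 2)) = 2)
x = 8 (x = Pow(2, 3) = 8)
Function('P')(R, G) = Add(R, Mul(G, R))
Add(Mul(Mul(12, Function('P')(-4, 1)), l), Mul(-1, x)) = Add(Mul(Mul(12, Mul(-4, Add(1, 1))), 16), Mul(-1, 8)) = Add(Mul(Mul(12, Mul(-4, 2)), 16), -8) = Add(Mul(Mul(12, -8), 16), -8) = Add(Mul(-96, 16), -8) = Add(-1536, -8) = -1544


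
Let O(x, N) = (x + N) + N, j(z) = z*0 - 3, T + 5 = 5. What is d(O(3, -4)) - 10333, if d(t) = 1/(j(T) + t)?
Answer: -82665/8 ≈ -10333.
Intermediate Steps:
T = 0 (T = -5 + 5 = 0)
j(z) = -3 (j(z) = 0 - 3 = -3)
O(x, N) = x + 2*N (O(x, N) = (N + x) + N = x + 2*N)
d(t) = 1/(-3 + t)
d(O(3, -4)) - 10333 = 1/(-3 + (3 + 2*(-4))) - 10333 = 1/(-3 + (3 - 8)) - 10333 = 1/(-3 - 5) - 10333 = 1/(-8) - 10333 = -1/8 - 10333 = -82665/8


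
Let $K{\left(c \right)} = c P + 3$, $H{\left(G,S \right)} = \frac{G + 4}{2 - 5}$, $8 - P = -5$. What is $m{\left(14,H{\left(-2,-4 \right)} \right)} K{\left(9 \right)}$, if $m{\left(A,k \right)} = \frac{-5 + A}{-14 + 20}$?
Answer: $180$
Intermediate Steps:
$P = 13$ ($P = 8 - -5 = 8 + 5 = 13$)
$H{\left(G,S \right)} = - \frac{4}{3} - \frac{G}{3}$ ($H{\left(G,S \right)} = \frac{4 + G}{-3} = \left(4 + G\right) \left(- \frac{1}{3}\right) = - \frac{4}{3} - \frac{G}{3}$)
$m{\left(A,k \right)} = - \frac{5}{6} + \frac{A}{6}$ ($m{\left(A,k \right)} = \frac{-5 + A}{6} = \left(-5 + A\right) \frac{1}{6} = - \frac{5}{6} + \frac{A}{6}$)
$K{\left(c \right)} = 3 + 13 c$ ($K{\left(c \right)} = c 13 + 3 = 13 c + 3 = 3 + 13 c$)
$m{\left(14,H{\left(-2,-4 \right)} \right)} K{\left(9 \right)} = \left(- \frac{5}{6} + \frac{1}{6} \cdot 14\right) \left(3 + 13 \cdot 9\right) = \left(- \frac{5}{6} + \frac{7}{3}\right) \left(3 + 117\right) = \frac{3}{2} \cdot 120 = 180$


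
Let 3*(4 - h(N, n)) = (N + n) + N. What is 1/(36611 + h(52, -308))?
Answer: 1/36683 ≈ 2.7261e-5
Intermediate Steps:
h(N, n) = 4 - 2*N/3 - n/3 (h(N, n) = 4 - ((N + n) + N)/3 = 4 - (n + 2*N)/3 = 4 + (-2*N/3 - n/3) = 4 - 2*N/3 - n/3)
1/(36611 + h(52, -308)) = 1/(36611 + (4 - ⅔*52 - ⅓*(-308))) = 1/(36611 + (4 - 104/3 + 308/3)) = 1/(36611 + 72) = 1/36683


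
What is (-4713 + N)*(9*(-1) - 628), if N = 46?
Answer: 2972879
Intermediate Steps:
(-4713 + N)*(9*(-1) - 628) = (-4713 + 46)*(9*(-1) - 628) = -4667*(-9 - 628) = -4667*(-637) = 2972879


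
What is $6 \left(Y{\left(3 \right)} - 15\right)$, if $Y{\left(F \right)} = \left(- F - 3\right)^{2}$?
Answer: $126$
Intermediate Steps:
$Y{\left(F \right)} = \left(-3 - F\right)^{2}$
$6 \left(Y{\left(3 \right)} - 15\right) = 6 \left(\left(3 + 3\right)^{2} - 15\right) = 6 \left(6^{2} - 15\right) = 6 \left(36 - 15\right) = 6 \cdot 21 = 126$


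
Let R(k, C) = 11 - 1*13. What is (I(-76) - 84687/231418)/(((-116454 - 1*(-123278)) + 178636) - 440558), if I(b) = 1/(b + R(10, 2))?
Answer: 1709251/1151168244798 ≈ 1.4848e-6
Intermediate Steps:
R(k, C) = -2 (R(k, C) = 11 - 13 = -2)
I(b) = 1/(-2 + b) (I(b) = 1/(b - 2) = 1/(-2 + b))
(I(-76) - 84687/231418)/(((-116454 - 1*(-123278)) + 178636) - 440558) = (1/(-2 - 76) - 84687/231418)/(((-116454 - 1*(-123278)) + 178636) - 440558) = (1/(-78) - 84687*1/231418)/(((-116454 + 123278) + 178636) - 440558) = (-1/78 - 84687/231418)/((6824 + 178636) - 440558) = -1709251/(4512651*(185460 - 440558)) = -1709251/4512651/(-255098) = -1709251/4512651*(-1/255098) = 1709251/1151168244798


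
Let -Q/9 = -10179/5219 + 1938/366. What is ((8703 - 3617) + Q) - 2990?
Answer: 657697102/318359 ≈ 2065.9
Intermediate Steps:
Q = -9583362/318359 (Q = -9*(-10179/5219 + 1938/366) = -9*(-10179*1/5219 + 1938*(1/366)) = -9*(-10179/5219 + 323/61) = -9*1064818/318359 = -9583362/318359 ≈ -30.102)
((8703 - 3617) + Q) - 2990 = ((8703 - 3617) - 9583362/318359) - 2990 = (5086 - 9583362/318359) - 2990 = 1609590512/318359 - 2990 = 657697102/318359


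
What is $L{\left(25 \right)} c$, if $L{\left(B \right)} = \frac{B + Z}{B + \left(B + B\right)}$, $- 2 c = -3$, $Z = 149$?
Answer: $\frac{87}{25} \approx 3.48$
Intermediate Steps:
$c = \frac{3}{2}$ ($c = \left(- \frac{1}{2}\right) \left(-3\right) = \frac{3}{2} \approx 1.5$)
$L{\left(B \right)} = \frac{149 + B}{3 B}$ ($L{\left(B \right)} = \frac{B + 149}{B + \left(B + B\right)} = \frac{149 + B}{B + 2 B} = \frac{149 + B}{3 B}$)
$L{\left(25 \right)} c = \frac{149 + 25}{3 \cdot 25} \cdot \frac{3}{2} = \frac{1}{3} \cdot \frac{1}{25} \cdot 174 \cdot \frac{3}{2} = \frac{58}{25} \cdot \frac{3}{2} = \frac{87}{25}$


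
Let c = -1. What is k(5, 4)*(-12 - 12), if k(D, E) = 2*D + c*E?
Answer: -144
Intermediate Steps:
k(D, E) = -E + 2*D (k(D, E) = 2*D - E = -E + 2*D)
k(5, 4)*(-12 - 12) = (-1*4 + 2*5)*(-12 - 12) = (-4 + 10)*(-24) = 6*(-24) = -144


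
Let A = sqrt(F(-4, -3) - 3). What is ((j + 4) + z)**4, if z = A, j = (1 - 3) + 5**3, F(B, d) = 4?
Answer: 268435456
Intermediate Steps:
j = 123 (j = -2 + 125 = 123)
A = 1 (A = sqrt(4 - 3) = sqrt(1) = 1)
z = 1
((j + 4) + z)**4 = ((123 + 4) + 1)**4 = (127 + 1)**4 = 128**4 = 268435456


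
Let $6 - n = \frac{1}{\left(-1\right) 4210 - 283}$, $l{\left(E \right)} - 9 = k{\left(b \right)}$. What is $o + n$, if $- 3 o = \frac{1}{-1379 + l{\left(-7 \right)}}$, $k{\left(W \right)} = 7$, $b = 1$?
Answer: $\frac{110239844}{18371877} \approx 6.0005$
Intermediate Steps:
$l{\left(E \right)} = 16$ ($l{\left(E \right)} = 9 + 7 = 16$)
$n = \frac{26959}{4493}$ ($n = 6 - \frac{1}{\left(-1\right) 4210 - 283} = 6 - \frac{1}{-4210 - 283} = 6 - \frac{1}{-4493} = 6 - - \frac{1}{4493} = 6 + \frac{1}{4493} = \frac{26959}{4493} \approx 6.0002$)
$o = \frac{1}{4089}$ ($o = - \frac{1}{3 \left(-1379 + 16\right)} = - \frac{1}{3 \left(-1363\right)} = \left(- \frac{1}{3}\right) \left(- \frac{1}{1363}\right) = \frac{1}{4089} \approx 0.00024456$)
$o + n = \frac{1}{4089} + \frac{26959}{4493} = \frac{110239844}{18371877}$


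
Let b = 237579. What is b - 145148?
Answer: 92431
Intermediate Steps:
b - 145148 = 237579 - 145148 = 92431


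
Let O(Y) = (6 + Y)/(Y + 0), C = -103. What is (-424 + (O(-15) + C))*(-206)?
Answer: 542192/5 ≈ 1.0844e+5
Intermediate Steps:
O(Y) = (6 + Y)/Y
(-424 + (O(-15) + C))*(-206) = (-424 + ((6 - 15)/(-15) - 103))*(-206) = (-424 + (-1/15*(-9) - 103))*(-206) = (-424 + (⅗ - 103))*(-206) = (-424 - 512/5)*(-206) = -2632/5*(-206) = 542192/5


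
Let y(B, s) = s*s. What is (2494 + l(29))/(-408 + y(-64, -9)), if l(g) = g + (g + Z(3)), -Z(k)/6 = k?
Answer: -2534/327 ≈ -7.7492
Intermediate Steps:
Z(k) = -6*k
y(B, s) = s²
l(g) = -18 + 2*g (l(g) = g + (g - 6*3) = g + (g - 18) = g + (-18 + g) = -18 + 2*g)
(2494 + l(29))/(-408 + y(-64, -9)) = (2494 + (-18 + 2*29))/(-408 + (-9)²) = (2494 + (-18 + 58))/(-408 + 81) = (2494 + 40)/(-327) = 2534*(-1/327) = -2534/327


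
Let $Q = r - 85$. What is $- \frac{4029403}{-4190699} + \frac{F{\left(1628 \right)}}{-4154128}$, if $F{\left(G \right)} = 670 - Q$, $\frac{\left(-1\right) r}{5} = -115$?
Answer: $\frac{4184475374941}{4352175013868} \approx 0.96147$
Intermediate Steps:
$r = 575$ ($r = \left(-5\right) \left(-115\right) = 575$)
$Q = 490$ ($Q = 575 - 85 = 490$)
$F{\left(G \right)} = 180$ ($F{\left(G \right)} = 670 - 490 = 180$)
$- \frac{4029403}{-4190699} + \frac{F{\left(1628 \right)}}{-4154128} = - \frac{4029403}{-4190699} + \frac{180}{-4154128} = \left(-4029403\right) \left(- \frac{1}{4190699}\right) + 180 \left(- \frac{1}{4154128}\right) = \frac{4029403}{4190699} - \frac{45}{1038532} = \frac{4184475374941}{4352175013868}$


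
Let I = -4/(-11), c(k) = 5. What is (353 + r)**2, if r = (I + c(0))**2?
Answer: 2133885636/14641 ≈ 1.4575e+5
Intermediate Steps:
I = 4/11 (I = -4*(-1/11) = 4/11 ≈ 0.36364)
r = 3481/121 (r = (4/11 + 5)**2 = (59/11)**2 = 3481/121 ≈ 28.769)
(353 + r)**2 = (353 + 3481/121)**2 = (46194/121)**2 = 2133885636/14641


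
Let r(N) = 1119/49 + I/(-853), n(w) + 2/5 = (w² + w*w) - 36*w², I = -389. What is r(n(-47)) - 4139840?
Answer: -173031918912/41797 ≈ -4.1398e+6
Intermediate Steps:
n(w) = -⅖ - 34*w² (n(w) = -⅖ + ((w² + w*w) - 36*w²) = -⅖ + ((w² + w²) - 36*w²) = -⅖ + (2*w² - 36*w²) = -⅖ - 34*w²)
r(N) = 973568/41797 (r(N) = 1119/49 - 389/(-853) = 1119*(1/49) - 389*(-1/853) = 1119/49 + 389/853 = 973568/41797)
r(n(-47)) - 4139840 = 973568/41797 - 4139840 = -173031918912/41797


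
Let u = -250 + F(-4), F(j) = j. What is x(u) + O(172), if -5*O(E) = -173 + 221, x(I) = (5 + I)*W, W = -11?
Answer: 13647/5 ≈ 2729.4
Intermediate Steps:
u = -254 (u = -250 - 4 = -254)
x(I) = -55 - 11*I (x(I) = (5 + I)*(-11) = -55 - 11*I)
O(E) = -48/5 (O(E) = -(-173 + 221)/5 = -1/5*48 = -48/5)
x(u) + O(172) = (-55 - 11*(-254)) - 48/5 = (-55 + 2794) - 48/5 = 2739 - 48/5 = 13647/5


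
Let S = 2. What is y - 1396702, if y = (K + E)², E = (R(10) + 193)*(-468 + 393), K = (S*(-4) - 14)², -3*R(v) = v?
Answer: 187418379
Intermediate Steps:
R(v) = -v/3
K = 484 (K = (2*(-4) - 14)² = (-8 - 14)² = (-22)² = 484)
E = -14225 (E = (-⅓*10 + 193)*(-468 + 393) = (-10/3 + 193)*(-75) = (569/3)*(-75) = -14225)
y = 188815081 (y = (484 - 14225)² = (-13741)² = 188815081)
y - 1396702 = 188815081 - 1396702 = 187418379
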